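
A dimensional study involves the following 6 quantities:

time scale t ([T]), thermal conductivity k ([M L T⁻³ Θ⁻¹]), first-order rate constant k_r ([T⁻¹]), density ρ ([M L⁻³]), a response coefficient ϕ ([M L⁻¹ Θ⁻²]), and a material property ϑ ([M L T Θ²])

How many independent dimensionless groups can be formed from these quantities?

2

There are 6 variables and 4 base dimensions (M, L, T, Θ).
The dimension matrix has rank 4.
Independent dimensionless groups: 6 − 4 = 2.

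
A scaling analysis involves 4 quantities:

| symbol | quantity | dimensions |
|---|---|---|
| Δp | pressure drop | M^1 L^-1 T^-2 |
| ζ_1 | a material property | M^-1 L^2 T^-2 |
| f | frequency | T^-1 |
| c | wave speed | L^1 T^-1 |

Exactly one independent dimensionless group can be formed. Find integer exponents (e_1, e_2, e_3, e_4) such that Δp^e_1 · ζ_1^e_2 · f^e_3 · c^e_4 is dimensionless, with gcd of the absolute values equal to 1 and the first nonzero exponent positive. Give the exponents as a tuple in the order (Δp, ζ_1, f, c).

M: e_1·(1) + e_2·(-1) + e_3·(0) + e_4·(0) = 0
L: e_1·(-1) + e_2·(2) + e_3·(0) + e_4·(1) = 0
T: e_1·(-2) + e_2·(-2) + e_3·(-1) + e_4·(-1) = 0
Solving this homogeneous linear system for the smallest-integer solution (first nonzero entry positive) gives (1, 1, -3, -1).

(1, 1, -3, -1)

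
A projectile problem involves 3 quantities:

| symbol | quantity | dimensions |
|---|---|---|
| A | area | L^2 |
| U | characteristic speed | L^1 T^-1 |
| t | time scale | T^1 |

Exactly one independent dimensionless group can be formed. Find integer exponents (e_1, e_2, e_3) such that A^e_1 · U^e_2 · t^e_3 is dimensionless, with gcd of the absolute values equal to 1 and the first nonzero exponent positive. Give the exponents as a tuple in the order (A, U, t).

L: e_1·(2) + e_2·(1) + e_3·(0) = 0
T: e_1·(0) + e_2·(-1) + e_3·(1) = 0
Solving this homogeneous linear system for the smallest-integer solution (first nonzero entry positive) gives (1, -2, -2).

(1, -2, -2)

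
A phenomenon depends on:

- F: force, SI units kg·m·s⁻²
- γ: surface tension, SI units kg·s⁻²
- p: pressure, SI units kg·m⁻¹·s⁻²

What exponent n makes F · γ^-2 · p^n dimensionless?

Balance the M exponent: (1)·n from p, plus (1) − 2·(1) = -1 from the rest, must sum to zero.
n − 1 = 0, so n = 1.

1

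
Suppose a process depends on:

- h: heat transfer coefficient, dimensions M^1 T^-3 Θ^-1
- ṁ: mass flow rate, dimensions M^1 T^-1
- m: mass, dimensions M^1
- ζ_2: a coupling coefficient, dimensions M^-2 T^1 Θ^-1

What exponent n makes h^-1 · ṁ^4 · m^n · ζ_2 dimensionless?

-1

Balance the M exponent: (1)·n from m, plus −(1) + 4·(1) + (-2) = 1 from the rest, must sum to zero.
n + 1 = 0, so n = -1.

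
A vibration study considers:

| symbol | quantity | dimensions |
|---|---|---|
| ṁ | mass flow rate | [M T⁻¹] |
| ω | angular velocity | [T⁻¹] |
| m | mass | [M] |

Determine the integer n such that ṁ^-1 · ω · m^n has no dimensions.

Balance the M exponent: (1)·n from m, plus −(1) + (0) = -1 from the rest, must sum to zero.
n − 1 = 0, so n = 1.

1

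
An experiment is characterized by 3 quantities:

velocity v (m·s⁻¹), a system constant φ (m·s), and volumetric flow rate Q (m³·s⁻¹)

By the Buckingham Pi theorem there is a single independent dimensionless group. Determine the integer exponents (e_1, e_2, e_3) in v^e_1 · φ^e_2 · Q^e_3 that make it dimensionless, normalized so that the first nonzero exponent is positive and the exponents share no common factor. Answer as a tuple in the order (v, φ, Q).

(2, 1, -1)

L: e_1·(1) + e_2·(1) + e_3·(3) = 0
T: e_1·(-1) + e_2·(1) + e_3·(-1) = 0
Solving this homogeneous linear system for the smallest-integer solution (first nonzero entry positive) gives (2, 1, -1).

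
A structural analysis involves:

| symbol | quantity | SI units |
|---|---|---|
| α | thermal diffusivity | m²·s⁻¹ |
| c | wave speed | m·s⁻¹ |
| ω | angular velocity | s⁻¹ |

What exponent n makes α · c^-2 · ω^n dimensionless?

1

Balance the T exponent: (-1)·n from ω, plus (-1) − 2·(-1) = 1 from the rest, must sum to zero.
−n + 1 = 0, so n = 1.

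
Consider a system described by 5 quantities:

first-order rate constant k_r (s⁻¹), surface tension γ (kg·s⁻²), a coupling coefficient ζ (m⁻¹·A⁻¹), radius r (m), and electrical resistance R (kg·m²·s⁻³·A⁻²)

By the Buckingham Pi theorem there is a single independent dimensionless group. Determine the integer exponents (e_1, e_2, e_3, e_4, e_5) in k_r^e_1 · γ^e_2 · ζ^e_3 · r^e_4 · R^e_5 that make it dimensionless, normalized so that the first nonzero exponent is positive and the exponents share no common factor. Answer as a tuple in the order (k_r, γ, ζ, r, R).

(1, 1, 2, 4, -1)

M: e_1·(0) + e_2·(1) + e_3·(0) + e_4·(0) + e_5·(1) = 0
L: e_1·(0) + e_2·(0) + e_3·(-1) + e_4·(1) + e_5·(2) = 0
T: e_1·(-1) + e_2·(-2) + e_3·(0) + e_4·(0) + e_5·(-3) = 0
I: e_1·(0) + e_2·(0) + e_3·(-1) + e_4·(0) + e_5·(-2) = 0
Solving this homogeneous linear system for the smallest-integer solution (first nonzero entry positive) gives (1, 1, 2, 4, -1).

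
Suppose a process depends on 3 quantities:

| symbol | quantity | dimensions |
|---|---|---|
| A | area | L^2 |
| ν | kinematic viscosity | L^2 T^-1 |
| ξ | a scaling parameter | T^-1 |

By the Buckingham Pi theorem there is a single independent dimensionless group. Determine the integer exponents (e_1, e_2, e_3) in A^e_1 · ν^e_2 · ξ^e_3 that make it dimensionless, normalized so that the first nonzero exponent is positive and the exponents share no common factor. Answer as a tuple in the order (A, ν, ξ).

L: e_1·(2) + e_2·(2) + e_3·(0) = 0
T: e_1·(0) + e_2·(-1) + e_3·(-1) = 0
Solving this homogeneous linear system for the smallest-integer solution (first nonzero entry positive) gives (1, -1, 1).

(1, -1, 1)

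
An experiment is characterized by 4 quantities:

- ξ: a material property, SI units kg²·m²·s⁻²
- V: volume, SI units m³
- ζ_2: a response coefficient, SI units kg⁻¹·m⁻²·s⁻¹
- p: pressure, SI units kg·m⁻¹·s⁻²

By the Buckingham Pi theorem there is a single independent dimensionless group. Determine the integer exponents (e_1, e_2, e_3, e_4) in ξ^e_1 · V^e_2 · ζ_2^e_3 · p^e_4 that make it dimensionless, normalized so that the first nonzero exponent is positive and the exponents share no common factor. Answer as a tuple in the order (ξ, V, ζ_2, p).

M: e_1·(2) + e_2·(0) + e_3·(-1) + e_4·(1) = 0
L: e_1·(2) + e_2·(3) + e_3·(-2) + e_4·(-1) = 0
T: e_1·(-2) + e_2·(0) + e_3·(-1) + e_4·(-2) = 0
Solving this homogeneous linear system for the smallest-integer solution (first nonzero entry positive) gives (3, -2, 2, -4).

(3, -2, 2, -4)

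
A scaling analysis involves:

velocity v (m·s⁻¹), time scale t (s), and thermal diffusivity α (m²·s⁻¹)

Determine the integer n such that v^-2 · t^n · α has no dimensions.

Balance the T exponent: (1)·n from t, plus −2·(-1) + (-1) = 1 from the rest, must sum to zero.
n + 1 = 0, so n = -1.

-1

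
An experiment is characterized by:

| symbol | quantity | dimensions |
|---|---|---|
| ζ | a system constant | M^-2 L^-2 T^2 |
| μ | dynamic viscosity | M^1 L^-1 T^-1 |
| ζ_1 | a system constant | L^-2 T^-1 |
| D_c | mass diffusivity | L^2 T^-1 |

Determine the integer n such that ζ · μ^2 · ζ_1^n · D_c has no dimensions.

-1

Balance the L exponent: (-2)·n from ζ_1, plus (-2) + 2·(-1) + (2) = -2 from the rest, must sum to zero.
-2n − 2 = 0, so n = -1.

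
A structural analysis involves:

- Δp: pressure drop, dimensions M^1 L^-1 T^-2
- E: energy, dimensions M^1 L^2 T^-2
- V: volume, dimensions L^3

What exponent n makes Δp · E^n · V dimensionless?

Balance the M exponent: (1)·n from E, plus (1) + (0) = 1 from the rest, must sum to zero.
n + 1 = 0, so n = -1.

-1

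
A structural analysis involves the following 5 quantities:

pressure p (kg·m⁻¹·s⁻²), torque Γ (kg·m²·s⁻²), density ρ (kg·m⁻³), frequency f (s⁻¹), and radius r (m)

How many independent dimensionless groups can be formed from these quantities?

2

There are 5 variables and 3 base dimensions (M, L, T).
The dimension matrix has rank 3.
Independent dimensionless groups: 5 − 3 = 2.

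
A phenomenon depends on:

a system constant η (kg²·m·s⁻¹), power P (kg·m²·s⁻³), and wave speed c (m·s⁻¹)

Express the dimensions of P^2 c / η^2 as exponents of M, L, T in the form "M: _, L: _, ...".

Collect each base-dimension exponent across the product:
  M: −2·(2) + 2·(1) + (0) = -2
  L: −2·(1) + 2·(2) + (1) = 3
  T: −2·(-1) + 2·(-3) + (-1) = -5
So the dimensions are [M⁻² L³ T⁻⁵].

M: -2, L: 3, T: -5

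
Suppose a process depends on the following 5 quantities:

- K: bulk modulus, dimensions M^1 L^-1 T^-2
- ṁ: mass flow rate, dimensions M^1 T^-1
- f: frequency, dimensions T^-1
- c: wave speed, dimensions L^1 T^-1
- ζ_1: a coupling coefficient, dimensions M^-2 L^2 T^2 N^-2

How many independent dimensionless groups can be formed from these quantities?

1

There are 5 variables and 4 base dimensions (M, L, T, N).
The dimension matrix has rank 4.
Independent dimensionless groups: 5 − 4 = 1.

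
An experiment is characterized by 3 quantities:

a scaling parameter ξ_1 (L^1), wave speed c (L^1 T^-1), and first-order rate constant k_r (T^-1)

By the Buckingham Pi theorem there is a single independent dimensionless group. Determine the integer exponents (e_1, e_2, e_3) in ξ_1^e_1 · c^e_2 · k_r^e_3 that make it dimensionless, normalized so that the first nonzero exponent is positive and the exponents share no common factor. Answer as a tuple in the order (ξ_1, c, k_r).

L: e_1·(1) + e_2·(1) + e_3·(0) = 0
T: e_1·(0) + e_2·(-1) + e_3·(-1) = 0
Solving this homogeneous linear system for the smallest-integer solution (first nonzero entry positive) gives (1, -1, 1).

(1, -1, 1)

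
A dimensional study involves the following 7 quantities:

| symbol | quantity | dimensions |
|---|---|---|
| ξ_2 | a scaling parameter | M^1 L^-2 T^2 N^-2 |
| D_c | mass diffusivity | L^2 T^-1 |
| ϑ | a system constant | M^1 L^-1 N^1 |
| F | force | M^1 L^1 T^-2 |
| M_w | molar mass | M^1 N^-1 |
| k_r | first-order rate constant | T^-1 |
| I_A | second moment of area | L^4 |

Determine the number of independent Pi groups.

3

There are 7 variables and 4 base dimensions (M, L, T, N).
The dimension matrix has rank 4.
Independent dimensionless groups: 7 − 4 = 3.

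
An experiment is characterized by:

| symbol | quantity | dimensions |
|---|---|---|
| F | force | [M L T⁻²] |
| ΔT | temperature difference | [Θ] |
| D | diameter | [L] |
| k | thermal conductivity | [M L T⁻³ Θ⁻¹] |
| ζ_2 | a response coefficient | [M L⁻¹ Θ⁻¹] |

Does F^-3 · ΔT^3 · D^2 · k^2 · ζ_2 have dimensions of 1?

yes

Sum the exponent of each base dimension across the product:
  M: −3·[F]_M + 3·[ΔT]_M + 2·[D]_M + 2·[k]_M + [ζ_2]_M = −3·(1) + 3·(0) + 2·(0) + 2·(1) + (1) = 0
  L: −3·[F]_L + 3·[ΔT]_L + 2·[D]_L + 2·[k]_L + [ζ_2]_L = −3·(1) + 3·(0) + 2·(1) + 2·(1) + (-1) = 0
  T: −3·[F]_T + 3·[ΔT]_T + 2·[D]_T + 2·[k]_T + [ζ_2]_T = −3·(-2) + 3·(0) + 2·(0) + 2·(-3) + (0) = 0
  Θ: −3·[F]_Θ + 3·[ΔT]_Θ + 2·[D]_Θ + 2·[k]_Θ + [ζ_2]_Θ = −3·(0) + 3·(1) + 2·(0) + 2·(-1) + (-1) = 0
All base exponents vanish — dimensionless.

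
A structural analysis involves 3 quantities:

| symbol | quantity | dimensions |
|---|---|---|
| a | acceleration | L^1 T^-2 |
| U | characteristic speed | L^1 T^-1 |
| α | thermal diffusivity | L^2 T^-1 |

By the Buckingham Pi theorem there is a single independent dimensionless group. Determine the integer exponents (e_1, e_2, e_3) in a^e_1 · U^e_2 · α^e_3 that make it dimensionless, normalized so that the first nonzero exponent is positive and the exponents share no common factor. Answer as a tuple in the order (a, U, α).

(1, -3, 1)

L: e_1·(1) + e_2·(1) + e_3·(2) = 0
T: e_1·(-2) + e_2·(-1) + e_3·(-1) = 0
Solving this homogeneous linear system for the smallest-integer solution (first nonzero entry positive) gives (1, -3, 1).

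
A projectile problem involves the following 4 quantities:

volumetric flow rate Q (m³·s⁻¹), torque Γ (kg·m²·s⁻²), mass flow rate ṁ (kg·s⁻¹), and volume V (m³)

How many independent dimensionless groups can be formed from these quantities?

1

There are 4 variables and 3 base dimensions (M, L, T).
The dimension matrix has rank 3.
Independent dimensionless groups: 4 − 3 = 1.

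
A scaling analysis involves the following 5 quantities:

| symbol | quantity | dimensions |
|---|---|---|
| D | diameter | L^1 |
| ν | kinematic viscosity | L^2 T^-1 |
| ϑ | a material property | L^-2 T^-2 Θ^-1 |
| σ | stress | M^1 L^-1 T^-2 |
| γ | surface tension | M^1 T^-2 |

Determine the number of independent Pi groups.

1

There are 5 variables and 4 base dimensions (M, L, T, Θ).
The dimension matrix has rank 4.
Independent dimensionless groups: 5 − 4 = 1.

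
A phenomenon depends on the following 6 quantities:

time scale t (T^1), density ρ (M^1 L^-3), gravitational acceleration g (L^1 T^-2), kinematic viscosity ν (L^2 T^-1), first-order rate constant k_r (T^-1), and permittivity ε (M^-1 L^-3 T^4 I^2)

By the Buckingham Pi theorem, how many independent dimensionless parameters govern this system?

2

There are 6 variables and 4 base dimensions (M, L, T, I).
The dimension matrix has rank 4.
Independent dimensionless groups: 6 − 4 = 2.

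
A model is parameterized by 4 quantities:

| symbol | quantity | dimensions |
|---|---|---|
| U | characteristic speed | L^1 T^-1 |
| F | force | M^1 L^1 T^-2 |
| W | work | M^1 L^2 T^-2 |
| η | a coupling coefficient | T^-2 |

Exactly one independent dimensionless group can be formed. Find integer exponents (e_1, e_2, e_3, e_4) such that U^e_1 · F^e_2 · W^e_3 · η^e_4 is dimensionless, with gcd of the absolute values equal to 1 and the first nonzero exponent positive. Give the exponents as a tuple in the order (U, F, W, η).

(2, 2, -2, -1)

M: e_1·(0) + e_2·(1) + e_3·(1) + e_4·(0) = 0
L: e_1·(1) + e_2·(1) + e_3·(2) + e_4·(0) = 0
T: e_1·(-1) + e_2·(-2) + e_3·(-2) + e_4·(-2) = 0
Solving this homogeneous linear system for the smallest-integer solution (first nonzero entry positive) gives (2, 2, -2, -1).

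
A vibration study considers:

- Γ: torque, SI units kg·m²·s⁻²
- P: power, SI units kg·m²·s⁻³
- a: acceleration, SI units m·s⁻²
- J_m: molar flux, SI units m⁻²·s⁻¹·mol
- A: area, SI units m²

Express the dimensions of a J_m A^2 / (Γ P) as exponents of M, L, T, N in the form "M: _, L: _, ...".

M: -2, L: -1, T: 2, N: 1

Collect each base-dimension exponent across the product:
  M: −(1) − (1) + (0) + (0) + 2·(0) = -2
  L: −(2) − (2) + (1) + (-2) + 2·(2) = -1
  T: −(-2) − (-3) + (-2) + (-1) + 2·(0) = 2
  N: −(0) − (0) + (0) + (1) + 2·(0) = 1
So the dimensions are [M⁻² L⁻¹ T² N].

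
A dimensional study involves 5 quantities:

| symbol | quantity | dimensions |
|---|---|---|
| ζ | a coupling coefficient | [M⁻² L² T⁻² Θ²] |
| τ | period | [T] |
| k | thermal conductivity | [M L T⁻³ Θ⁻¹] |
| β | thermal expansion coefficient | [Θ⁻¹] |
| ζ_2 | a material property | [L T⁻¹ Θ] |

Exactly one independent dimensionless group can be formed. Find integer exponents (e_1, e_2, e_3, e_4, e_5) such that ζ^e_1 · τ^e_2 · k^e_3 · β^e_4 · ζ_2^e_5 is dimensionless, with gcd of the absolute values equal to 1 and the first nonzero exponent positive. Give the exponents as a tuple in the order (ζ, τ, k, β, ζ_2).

M: e_1·(-2) + e_2·(0) + e_3·(1) + e_4·(0) + e_5·(0) = 0
L: e_1·(2) + e_2·(0) + e_3·(1) + e_4·(0) + e_5·(1) = 0
T: e_1·(-2) + e_2·(1) + e_3·(-3) + e_4·(0) + e_5·(-1) = 0
Θ: e_1·(2) + e_2·(0) + e_3·(-1) + e_4·(-1) + e_5·(1) = 0
Solving this homogeneous linear system for the smallest-integer solution (first nonzero entry positive) gives (1, 4, 2, -4, -4).

(1, 4, 2, -4, -4)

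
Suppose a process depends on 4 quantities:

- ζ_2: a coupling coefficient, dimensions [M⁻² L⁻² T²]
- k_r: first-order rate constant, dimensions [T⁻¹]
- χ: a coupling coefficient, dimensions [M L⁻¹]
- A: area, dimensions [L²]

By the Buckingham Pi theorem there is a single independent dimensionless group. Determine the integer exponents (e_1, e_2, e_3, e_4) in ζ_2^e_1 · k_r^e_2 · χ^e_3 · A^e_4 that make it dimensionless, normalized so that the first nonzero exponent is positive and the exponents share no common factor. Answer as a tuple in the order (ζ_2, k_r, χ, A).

M: e_1·(-2) + e_2·(0) + e_3·(1) + e_4·(0) = 0
L: e_1·(-2) + e_2·(0) + e_3·(-1) + e_4·(2) = 0
T: e_1·(2) + e_2·(-1) + e_3·(0) + e_4·(0) = 0
Solving this homogeneous linear system for the smallest-integer solution (first nonzero entry positive) gives (1, 2, 2, 2).

(1, 2, 2, 2)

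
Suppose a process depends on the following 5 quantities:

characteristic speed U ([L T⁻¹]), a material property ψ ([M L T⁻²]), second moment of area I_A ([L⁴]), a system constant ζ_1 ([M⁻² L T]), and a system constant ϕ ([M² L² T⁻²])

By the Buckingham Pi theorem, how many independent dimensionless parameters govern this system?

2

There are 5 variables and 3 base dimensions (M, L, T).
The dimension matrix has rank 3.
Independent dimensionless groups: 5 − 3 = 2.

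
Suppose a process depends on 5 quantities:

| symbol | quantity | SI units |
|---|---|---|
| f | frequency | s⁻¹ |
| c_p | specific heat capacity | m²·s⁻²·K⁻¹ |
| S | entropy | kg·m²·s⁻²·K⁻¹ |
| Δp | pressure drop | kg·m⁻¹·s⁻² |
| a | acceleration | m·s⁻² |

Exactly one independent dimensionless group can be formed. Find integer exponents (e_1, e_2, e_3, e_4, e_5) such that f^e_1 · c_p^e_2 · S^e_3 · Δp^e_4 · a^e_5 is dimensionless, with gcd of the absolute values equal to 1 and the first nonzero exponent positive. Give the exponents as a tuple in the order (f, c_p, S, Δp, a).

M: e_1·(0) + e_2·(0) + e_3·(1) + e_4·(1) + e_5·(0) = 0
L: e_1·(0) + e_2·(2) + e_3·(2) + e_4·(-1) + e_5·(1) = 0
T: e_1·(-1) + e_2·(-2) + e_3·(-2) + e_4·(-2) + e_5·(-2) = 0
Θ: e_1·(0) + e_2·(-1) + e_3·(-1) + e_4·(0) + e_5·(0) = 0
Solving this homogeneous linear system for the smallest-integer solution (first nonzero entry positive) gives (4, -1, 1, -1, -1).

(4, -1, 1, -1, -1)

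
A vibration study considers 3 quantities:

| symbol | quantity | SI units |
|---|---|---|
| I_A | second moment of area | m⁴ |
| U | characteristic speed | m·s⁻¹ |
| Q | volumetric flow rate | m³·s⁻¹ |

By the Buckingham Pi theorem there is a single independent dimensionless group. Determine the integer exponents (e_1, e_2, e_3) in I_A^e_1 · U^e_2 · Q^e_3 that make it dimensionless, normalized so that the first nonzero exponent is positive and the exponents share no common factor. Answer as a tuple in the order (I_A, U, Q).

L: e_1·(4) + e_2·(1) + e_3·(3) = 0
T: e_1·(0) + e_2·(-1) + e_3·(-1) = 0
Solving this homogeneous linear system for the smallest-integer solution (first nonzero entry positive) gives (1, 2, -2).

(1, 2, -2)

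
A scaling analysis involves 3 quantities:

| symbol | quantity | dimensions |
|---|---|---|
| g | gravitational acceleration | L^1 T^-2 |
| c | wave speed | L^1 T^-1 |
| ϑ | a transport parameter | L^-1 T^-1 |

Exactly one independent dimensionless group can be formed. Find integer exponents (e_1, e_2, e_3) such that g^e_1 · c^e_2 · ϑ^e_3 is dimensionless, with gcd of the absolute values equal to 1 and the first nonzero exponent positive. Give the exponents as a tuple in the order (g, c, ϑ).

L: e_1·(1) + e_2·(1) + e_3·(-1) = 0
T: e_1·(-2) + e_2·(-1) + e_3·(-1) = 0
Solving this homogeneous linear system for the smallest-integer solution (first nonzero entry positive) gives (2, -3, -1).

(2, -3, -1)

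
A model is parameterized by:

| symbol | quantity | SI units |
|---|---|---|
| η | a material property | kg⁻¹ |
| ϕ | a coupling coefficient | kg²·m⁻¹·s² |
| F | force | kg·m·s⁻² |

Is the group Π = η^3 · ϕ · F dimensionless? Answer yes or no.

Sum the exponent of each base dimension across the product:
  M: 3·[η]_M + [ϕ]_M + [F]_M = 3·(-1) + (2) + (1) = 0
  L: 3·[η]_L + [ϕ]_L + [F]_L = 3·(0) + (-1) + (1) = 0
  T: 3·[η]_T + [ϕ]_T + [F]_T = 3·(0) + (2) + (-2) = 0
All base exponents vanish — dimensionless.

yes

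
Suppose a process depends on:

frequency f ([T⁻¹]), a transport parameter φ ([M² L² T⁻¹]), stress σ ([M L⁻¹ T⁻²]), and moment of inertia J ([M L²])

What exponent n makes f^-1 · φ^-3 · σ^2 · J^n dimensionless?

Balance the M exponent: (1)·n from J, plus −(0) − 3·(2) + 2·(1) = -4 from the rest, must sum to zero.
n − 4 = 0, so n = 4.

4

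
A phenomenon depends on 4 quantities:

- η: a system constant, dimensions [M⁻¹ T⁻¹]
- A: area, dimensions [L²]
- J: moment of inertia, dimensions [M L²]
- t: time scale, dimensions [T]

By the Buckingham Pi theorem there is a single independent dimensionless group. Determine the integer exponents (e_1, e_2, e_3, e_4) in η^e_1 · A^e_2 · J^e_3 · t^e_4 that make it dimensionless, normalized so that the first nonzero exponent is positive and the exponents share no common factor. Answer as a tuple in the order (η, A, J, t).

M: e_1·(-1) + e_2·(0) + e_3·(1) + e_4·(0) = 0
L: e_1·(0) + e_2·(2) + e_3·(2) + e_4·(0) = 0
T: e_1·(-1) + e_2·(0) + e_3·(0) + e_4·(1) = 0
Solving this homogeneous linear system for the smallest-integer solution (first nonzero entry positive) gives (1, -1, 1, 1).

(1, -1, 1, 1)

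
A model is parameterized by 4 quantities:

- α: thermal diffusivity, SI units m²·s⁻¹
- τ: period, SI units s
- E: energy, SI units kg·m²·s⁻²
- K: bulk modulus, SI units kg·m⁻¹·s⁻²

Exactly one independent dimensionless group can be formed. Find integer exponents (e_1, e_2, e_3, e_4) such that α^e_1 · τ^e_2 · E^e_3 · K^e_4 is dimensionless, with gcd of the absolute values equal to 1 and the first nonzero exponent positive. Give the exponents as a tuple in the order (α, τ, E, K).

M: e_1·(0) + e_2·(0) + e_3·(1) + e_4·(1) = 0
L: e_1·(2) + e_2·(0) + e_3·(2) + e_4·(-1) = 0
T: e_1·(-1) + e_2·(1) + e_3·(-2) + e_4·(-2) = 0
Solving this homogeneous linear system for the smallest-integer solution (first nonzero entry positive) gives (3, 3, -2, 2).

(3, 3, -2, 2)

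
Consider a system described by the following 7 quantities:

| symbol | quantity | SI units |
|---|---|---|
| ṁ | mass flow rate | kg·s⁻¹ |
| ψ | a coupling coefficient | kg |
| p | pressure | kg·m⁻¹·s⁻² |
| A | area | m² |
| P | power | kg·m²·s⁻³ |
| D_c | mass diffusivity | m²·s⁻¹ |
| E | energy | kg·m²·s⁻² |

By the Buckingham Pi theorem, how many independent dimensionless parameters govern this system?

There are 7 variables and 3 base dimensions (M, L, T).
The dimension matrix has rank 3.
Independent dimensionless groups: 7 − 3 = 4.

4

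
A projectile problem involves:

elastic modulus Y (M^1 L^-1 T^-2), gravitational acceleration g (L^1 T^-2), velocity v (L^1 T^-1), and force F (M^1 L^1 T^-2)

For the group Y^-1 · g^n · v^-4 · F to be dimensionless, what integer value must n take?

2

Balance the L exponent: (1)·n from g, plus −(-1) − 4·(1) + (1) = -2 from the rest, must sum to zero.
n − 2 = 0, so n = 2.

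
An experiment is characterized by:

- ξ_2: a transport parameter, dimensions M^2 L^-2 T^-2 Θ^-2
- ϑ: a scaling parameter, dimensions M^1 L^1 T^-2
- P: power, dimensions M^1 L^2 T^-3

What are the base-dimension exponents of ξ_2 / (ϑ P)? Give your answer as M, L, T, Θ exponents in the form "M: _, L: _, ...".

M: 0, L: -5, T: 3, Θ: -2

Collect each base-dimension exponent across the product:
  M: (2) − (1) − (1) = 0
  L: (-2) − (1) − (2) = -5
  T: (-2) − (-2) − (-3) = 3
  Θ: (-2) − (0) − (0) = -2
So the dimensions are [L⁻⁵ T³ Θ⁻²].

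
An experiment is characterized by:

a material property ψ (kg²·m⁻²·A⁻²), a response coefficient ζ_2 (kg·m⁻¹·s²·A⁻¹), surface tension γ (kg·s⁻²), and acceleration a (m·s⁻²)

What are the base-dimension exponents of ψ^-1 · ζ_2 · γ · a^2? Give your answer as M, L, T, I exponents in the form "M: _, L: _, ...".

Collect each base-dimension exponent across the product:
  M: −(2) + (1) + (1) + 2·(0) = 0
  L: −(-2) + (-1) + (0) + 2·(1) = 3
  T: −(0) + (2) + (-2) + 2·(-2) = -4
  I: −(-2) + (-1) + (0) + 2·(0) = 1
So the dimensions are [L³ T⁻⁴ I].

M: 0, L: 3, T: -4, I: 1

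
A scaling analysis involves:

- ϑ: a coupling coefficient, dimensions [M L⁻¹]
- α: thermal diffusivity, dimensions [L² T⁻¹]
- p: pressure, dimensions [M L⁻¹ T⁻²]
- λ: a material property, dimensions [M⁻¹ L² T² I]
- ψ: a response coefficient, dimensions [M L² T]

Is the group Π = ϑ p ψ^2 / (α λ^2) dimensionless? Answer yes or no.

Sum the exponent of each base dimension across the product:
  M: [ϑ]_M − [α]_M + [p]_M − 2·[λ]_M + 2·[ψ]_M = (1) − (0) + (1) − 2·(-1) + 2·(1) = 6
  L: [ϑ]_L − [α]_L + [p]_L − 2·[λ]_L + 2·[ψ]_L = (-1) − (2) + (-1) − 2·(2) + 2·(2) = -4
  T: [ϑ]_T − [α]_T + [p]_T − 2·[λ]_T + 2·[ψ]_T = (0) − (-1) + (-2) − 2·(2) + 2·(1) = -3
  I: [ϑ]_I − [α]_I + [p]_I − 2·[λ]_I + 2·[ψ]_I = (0) − (0) + (0) − 2·(1) + 2·(0) = -2
Net dimensions [M⁶ L⁻⁴ T⁻³ I⁻²] ≠ [1] — not dimensionless.

no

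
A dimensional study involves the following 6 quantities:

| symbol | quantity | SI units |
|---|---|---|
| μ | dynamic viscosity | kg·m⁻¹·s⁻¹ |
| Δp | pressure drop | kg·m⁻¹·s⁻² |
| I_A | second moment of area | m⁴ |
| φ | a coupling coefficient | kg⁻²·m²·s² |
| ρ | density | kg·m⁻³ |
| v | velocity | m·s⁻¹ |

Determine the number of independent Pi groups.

There are 6 variables and 3 base dimensions (M, L, T).
The dimension matrix has rank 3.
Independent dimensionless groups: 6 − 3 = 3.

3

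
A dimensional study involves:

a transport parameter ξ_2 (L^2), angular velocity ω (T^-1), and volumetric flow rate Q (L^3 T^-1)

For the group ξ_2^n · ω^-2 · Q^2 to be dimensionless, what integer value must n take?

-3

Balance the L exponent: (2)·n from ξ_2, plus −2·(0) + 2·(3) = 6 from the rest, must sum to zero.
2n + 6 = 0, so n = -3.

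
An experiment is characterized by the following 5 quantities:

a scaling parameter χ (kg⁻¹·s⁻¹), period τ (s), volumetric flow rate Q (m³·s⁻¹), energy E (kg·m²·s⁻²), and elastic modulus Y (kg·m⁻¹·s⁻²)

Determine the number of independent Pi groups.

There are 5 variables and 3 base dimensions (M, L, T).
The dimension matrix has rank 3.
Independent dimensionless groups: 5 − 3 = 2.

2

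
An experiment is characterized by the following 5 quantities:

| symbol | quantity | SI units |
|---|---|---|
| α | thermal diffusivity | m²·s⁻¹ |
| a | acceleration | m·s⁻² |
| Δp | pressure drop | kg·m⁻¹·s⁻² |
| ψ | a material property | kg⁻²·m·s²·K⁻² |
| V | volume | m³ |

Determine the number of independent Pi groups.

1

There are 5 variables and 4 base dimensions (M, L, T, Θ).
The dimension matrix has rank 4.
Independent dimensionless groups: 5 − 4 = 1.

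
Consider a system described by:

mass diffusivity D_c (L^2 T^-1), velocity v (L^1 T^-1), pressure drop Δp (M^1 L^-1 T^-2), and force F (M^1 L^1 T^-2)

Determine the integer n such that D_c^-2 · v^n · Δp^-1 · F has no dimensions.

2

Balance the L exponent: (1)·n from v, plus −2·(2) − (-1) + (1) = -2 from the rest, must sum to zero.
n − 2 = 0, so n = 2.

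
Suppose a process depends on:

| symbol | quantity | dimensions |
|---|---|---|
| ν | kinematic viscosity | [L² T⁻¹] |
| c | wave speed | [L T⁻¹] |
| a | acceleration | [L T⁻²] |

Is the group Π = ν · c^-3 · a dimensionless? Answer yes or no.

Sum the exponent of each base dimension across the product:
  M: [ν]_M − 3·[c]_M + [a]_M = (0) − 3·(0) + (0) = 0
  L: [ν]_L − 3·[c]_L + [a]_L = (2) − 3·(1) + (1) = 0
  T: [ν]_T − 3·[c]_T + [a]_T = (-1) − 3·(-1) + (-2) = 0
All base exponents vanish — dimensionless.

yes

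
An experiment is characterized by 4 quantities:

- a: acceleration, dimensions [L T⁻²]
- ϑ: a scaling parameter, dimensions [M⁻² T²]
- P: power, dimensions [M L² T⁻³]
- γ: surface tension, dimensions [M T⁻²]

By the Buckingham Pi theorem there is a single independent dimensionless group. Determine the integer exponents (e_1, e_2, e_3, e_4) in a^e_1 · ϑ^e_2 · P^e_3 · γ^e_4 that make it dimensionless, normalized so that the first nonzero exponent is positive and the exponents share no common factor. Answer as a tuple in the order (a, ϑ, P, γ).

(4, -3, -2, -4)

M: e_1·(0) + e_2·(-2) + e_3·(1) + e_4·(1) = 0
L: e_1·(1) + e_2·(0) + e_3·(2) + e_4·(0) = 0
T: e_1·(-2) + e_2·(2) + e_3·(-3) + e_4·(-2) = 0
Solving this homogeneous linear system for the smallest-integer solution (first nonzero entry positive) gives (4, -3, -2, -4).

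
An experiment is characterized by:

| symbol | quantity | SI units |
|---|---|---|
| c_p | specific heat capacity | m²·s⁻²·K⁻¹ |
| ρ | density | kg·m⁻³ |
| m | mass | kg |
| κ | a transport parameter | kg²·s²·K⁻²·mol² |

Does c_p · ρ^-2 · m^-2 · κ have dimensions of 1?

Sum the exponent of each base dimension across the product:
  M: [c_p]_M − 2·[ρ]_M − 2·[m]_M + [κ]_M = (0) − 2·(1) − 2·(1) + (2) = -2
  L: [c_p]_L − 2·[ρ]_L − 2·[m]_L + [κ]_L = (2) − 2·(-3) − 2·(0) + (0) = 8
  T: [c_p]_T − 2·[ρ]_T − 2·[m]_T + [κ]_T = (-2) − 2·(0) − 2·(0) + (2) = 0
  Θ: [c_p]_Θ − 2·[ρ]_Θ − 2·[m]_Θ + [κ]_Θ = (-1) − 2·(0) − 2·(0) + (-2) = -3
  N: [c_p]_N − 2·[ρ]_N − 2·[m]_N + [κ]_N = (0) − 2·(0) − 2·(0) + (2) = 2
Net dimensions [M⁻² L⁸ Θ⁻³ N²] ≠ [1] — not dimensionless.

no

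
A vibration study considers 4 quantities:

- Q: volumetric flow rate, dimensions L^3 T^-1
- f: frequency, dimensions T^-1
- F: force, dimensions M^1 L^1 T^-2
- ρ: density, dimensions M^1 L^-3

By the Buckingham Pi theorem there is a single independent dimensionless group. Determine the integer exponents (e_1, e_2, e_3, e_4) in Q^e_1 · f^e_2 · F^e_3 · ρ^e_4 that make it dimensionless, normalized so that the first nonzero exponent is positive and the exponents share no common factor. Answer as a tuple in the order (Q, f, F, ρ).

M: e_1·(0) + e_2·(0) + e_3·(1) + e_4·(1) = 0
L: e_1·(3) + e_2·(0) + e_3·(1) + e_4·(-3) = 0
T: e_1·(-1) + e_2·(-1) + e_3·(-2) + e_4·(0) = 0
Solving this homogeneous linear system for the smallest-integer solution (first nonzero entry positive) gives (4, 2, -3, 3).

(4, 2, -3, 3)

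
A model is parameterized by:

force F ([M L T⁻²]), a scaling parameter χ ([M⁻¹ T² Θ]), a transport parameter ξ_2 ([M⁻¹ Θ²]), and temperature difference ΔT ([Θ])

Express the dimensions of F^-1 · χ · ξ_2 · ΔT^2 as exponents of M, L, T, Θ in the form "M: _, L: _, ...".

M: -3, L: -1, T: 4, Θ: 5

Collect each base-dimension exponent across the product:
  M: −(1) + (-1) + (-1) + 2·(0) = -3
  L: −(1) + (0) + (0) + 2·(0) = -1
  T: −(-2) + (2) + (0) + 2·(0) = 4
  Θ: −(0) + (1) + (2) + 2·(1) = 5
So the dimensions are [M⁻³ L⁻¹ T⁴ Θ⁵].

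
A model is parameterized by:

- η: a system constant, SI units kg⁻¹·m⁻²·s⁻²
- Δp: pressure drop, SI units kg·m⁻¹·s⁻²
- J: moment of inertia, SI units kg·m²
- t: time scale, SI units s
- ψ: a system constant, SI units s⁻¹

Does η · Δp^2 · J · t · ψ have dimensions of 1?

no

Sum the exponent of each base dimension across the product:
  M: [η]_M + 2·[Δp]_M + [J]_M + [t]_M + [ψ]_M = (-1) + 2·(1) + (1) + (0) + (0) = 2
  L: [η]_L + 2·[Δp]_L + [J]_L + [t]_L + [ψ]_L = (-2) + 2·(-1) + (2) + (0) + (0) = -2
  T: [η]_T + 2·[Δp]_T + [J]_T + [t]_T + [ψ]_T = (-2) + 2·(-2) + (0) + (1) + (-1) = -6
Net dimensions [M² L⁻² T⁻⁶] ≠ [1] — not dimensionless.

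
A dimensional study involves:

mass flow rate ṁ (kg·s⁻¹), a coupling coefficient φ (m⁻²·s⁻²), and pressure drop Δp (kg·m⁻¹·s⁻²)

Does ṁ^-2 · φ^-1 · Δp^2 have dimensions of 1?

yes

Sum the exponent of each base dimension across the product:
  M: −2·[ṁ]_M − [φ]_M + 2·[Δp]_M = −2·(1) − (0) + 2·(1) = 0
  L: −2·[ṁ]_L − [φ]_L + 2·[Δp]_L = −2·(0) − (-2) + 2·(-1) = 0
  T: −2·[ṁ]_T − [φ]_T + 2·[Δp]_T = −2·(-1) − (-2) + 2·(-2) = 0
All base exponents vanish — dimensionless.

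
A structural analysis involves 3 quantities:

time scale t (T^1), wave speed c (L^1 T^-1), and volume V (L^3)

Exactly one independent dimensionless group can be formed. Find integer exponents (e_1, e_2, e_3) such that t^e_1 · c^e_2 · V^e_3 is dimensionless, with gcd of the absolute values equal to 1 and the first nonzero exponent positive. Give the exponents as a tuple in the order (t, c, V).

(3, 3, -1)

L: e_1·(0) + e_2·(1) + e_3·(3) = 0
T: e_1·(1) + e_2·(-1) + e_3·(0) = 0
Solving this homogeneous linear system for the smallest-integer solution (first nonzero entry positive) gives (3, 3, -1).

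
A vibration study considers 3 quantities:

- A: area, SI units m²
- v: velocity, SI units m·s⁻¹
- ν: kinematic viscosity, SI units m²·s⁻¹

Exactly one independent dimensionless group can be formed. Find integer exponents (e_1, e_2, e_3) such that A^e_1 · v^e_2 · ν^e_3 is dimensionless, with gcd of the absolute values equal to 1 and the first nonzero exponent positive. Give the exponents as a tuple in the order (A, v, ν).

(1, 2, -2)

L: e_1·(2) + e_2·(1) + e_3·(2) = 0
T: e_1·(0) + e_2·(-1) + e_3·(-1) = 0
Solving this homogeneous linear system for the smallest-integer solution (first nonzero entry positive) gives (1, 2, -2).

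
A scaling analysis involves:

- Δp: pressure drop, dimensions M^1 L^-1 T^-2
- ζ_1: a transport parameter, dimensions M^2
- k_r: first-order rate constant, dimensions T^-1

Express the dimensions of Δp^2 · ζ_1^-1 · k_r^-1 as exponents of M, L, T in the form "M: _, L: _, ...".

M: 0, L: -2, T: -3

Collect each base-dimension exponent across the product:
  M: 2·(1) − (2) − (0) = 0
  L: 2·(-1) − (0) − (0) = -2
  T: 2·(-2) − (0) − (-1) = -3
So the dimensions are [L⁻² T⁻³].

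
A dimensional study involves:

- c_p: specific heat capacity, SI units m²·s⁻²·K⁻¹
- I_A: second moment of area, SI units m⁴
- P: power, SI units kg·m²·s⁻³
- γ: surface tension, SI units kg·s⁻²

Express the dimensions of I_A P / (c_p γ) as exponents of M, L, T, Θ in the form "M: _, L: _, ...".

M: 0, L: 4, T: 1, Θ: 1

Collect each base-dimension exponent across the product:
  M: −(0) + (0) + (1) − (1) = 0
  L: −(2) + (4) + (2) − (0) = 4
  T: −(-2) + (0) + (-3) − (-2) = 1
  Θ: −(-1) + (0) + (0) − (0) = 1
So the dimensions are [L⁴ T Θ].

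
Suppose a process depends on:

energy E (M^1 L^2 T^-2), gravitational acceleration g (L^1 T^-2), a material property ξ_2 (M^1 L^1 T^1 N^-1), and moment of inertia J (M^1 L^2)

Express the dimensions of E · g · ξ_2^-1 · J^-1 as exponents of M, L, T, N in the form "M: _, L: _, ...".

M: -1, L: 0, T: -5, N: 1

Collect each base-dimension exponent across the product:
  M: (1) + (0) − (1) − (1) = -1
  L: (2) + (1) − (1) − (2) = 0
  T: (-2) + (-2) − (1) − (0) = -5
  N: (0) + (0) − (-1) − (0) = 1
So the dimensions are [M⁻¹ T⁻⁵ N].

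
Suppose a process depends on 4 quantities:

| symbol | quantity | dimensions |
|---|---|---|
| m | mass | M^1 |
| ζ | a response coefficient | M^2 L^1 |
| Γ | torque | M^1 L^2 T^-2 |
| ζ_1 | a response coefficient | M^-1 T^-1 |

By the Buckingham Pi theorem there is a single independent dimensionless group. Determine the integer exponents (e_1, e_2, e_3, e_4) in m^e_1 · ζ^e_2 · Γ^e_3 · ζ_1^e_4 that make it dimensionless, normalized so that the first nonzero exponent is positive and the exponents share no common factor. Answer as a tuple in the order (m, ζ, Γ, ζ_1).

(1, -2, 1, -2)

M: e_1·(1) + e_2·(2) + e_3·(1) + e_4·(-1) = 0
L: e_1·(0) + e_2·(1) + e_3·(2) + e_4·(0) = 0
T: e_1·(0) + e_2·(0) + e_3·(-2) + e_4·(-1) = 0
Solving this homogeneous linear system for the smallest-integer solution (first nonzero entry positive) gives (1, -2, 1, -2).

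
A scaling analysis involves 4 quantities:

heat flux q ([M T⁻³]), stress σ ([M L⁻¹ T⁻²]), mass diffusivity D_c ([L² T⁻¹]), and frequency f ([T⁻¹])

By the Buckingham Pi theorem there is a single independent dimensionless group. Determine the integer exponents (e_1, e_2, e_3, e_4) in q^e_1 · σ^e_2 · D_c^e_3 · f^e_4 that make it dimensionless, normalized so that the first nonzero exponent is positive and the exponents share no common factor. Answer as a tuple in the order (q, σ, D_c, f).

M: e_1·(1) + e_2·(1) + e_3·(0) + e_4·(0) = 0
L: e_1·(0) + e_2·(-1) + e_3·(2) + e_4·(0) = 0
T: e_1·(-3) + e_2·(-2) + e_3·(-1) + e_4·(-1) = 0
Solving this homogeneous linear system for the smallest-integer solution (first nonzero entry positive) gives (2, -2, -1, -1).

(2, -2, -1, -1)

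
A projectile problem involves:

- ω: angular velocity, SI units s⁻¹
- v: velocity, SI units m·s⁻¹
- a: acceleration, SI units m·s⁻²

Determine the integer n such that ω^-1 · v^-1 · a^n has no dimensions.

Balance the L exponent: (1)·n from a, plus −(0) − (1) = -1 from the rest, must sum to zero.
n − 1 = 0, so n = 1.

1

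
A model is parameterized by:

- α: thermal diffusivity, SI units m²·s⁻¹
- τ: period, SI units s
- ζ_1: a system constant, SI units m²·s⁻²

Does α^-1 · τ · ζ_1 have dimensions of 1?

Sum the exponent of each base dimension across the product:
  M: −[α]_M + [τ]_M + [ζ_1]_M = −(0) + (0) + (0) = 0
  L: −[α]_L + [τ]_L + [ζ_1]_L = −(2) + (0) + (2) = 0
  T: −[α]_T + [τ]_T + [ζ_1]_T = −(-1) + (1) + (-2) = 0
All base exponents vanish — dimensionless.

yes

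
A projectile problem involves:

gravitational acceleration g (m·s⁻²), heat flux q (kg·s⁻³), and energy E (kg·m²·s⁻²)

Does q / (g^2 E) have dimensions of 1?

Sum the exponent of each base dimension across the product:
  M: −2·[g]_M + [q]_M − [E]_M = −2·(0) + (1) − (1) = 0
  L: −2·[g]_L + [q]_L − [E]_L = −2·(1) + (0) − (2) = -4
  T: −2·[g]_T + [q]_T − [E]_T = −2·(-2) + (-3) − (-2) = 3
Net dimensions [L⁻⁴ T³] ≠ [1] — not dimensionless.

no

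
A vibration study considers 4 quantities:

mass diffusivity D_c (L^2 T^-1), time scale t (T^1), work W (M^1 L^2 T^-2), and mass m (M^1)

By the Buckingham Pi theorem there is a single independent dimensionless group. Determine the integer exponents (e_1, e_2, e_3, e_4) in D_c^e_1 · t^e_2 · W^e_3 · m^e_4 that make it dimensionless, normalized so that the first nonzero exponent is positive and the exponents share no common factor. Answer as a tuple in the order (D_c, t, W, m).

(1, -1, -1, 1)

M: e_1·(0) + e_2·(0) + e_3·(1) + e_4·(1) = 0
L: e_1·(2) + e_2·(0) + e_3·(2) + e_4·(0) = 0
T: e_1·(-1) + e_2·(1) + e_3·(-2) + e_4·(0) = 0
Solving this homogeneous linear system for the smallest-integer solution (first nonzero entry positive) gives (1, -1, -1, 1).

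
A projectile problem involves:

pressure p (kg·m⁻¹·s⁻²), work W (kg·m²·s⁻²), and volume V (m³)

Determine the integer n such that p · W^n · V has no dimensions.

-1

Balance the M exponent: (1)·n from W, plus (1) + (0) = 1 from the rest, must sum to zero.
n + 1 = 0, so n = -1.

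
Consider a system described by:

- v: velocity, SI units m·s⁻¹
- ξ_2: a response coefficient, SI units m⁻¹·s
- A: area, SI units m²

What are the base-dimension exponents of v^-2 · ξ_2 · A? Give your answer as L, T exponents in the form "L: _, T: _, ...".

L: -1, T: 3

Collect each base-dimension exponent across the product:
  L: −2·(1) + (-1) + (2) = -1
  T: −2·(-1) + (1) + (0) = 3
So the dimensions are [L⁻¹ T³].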